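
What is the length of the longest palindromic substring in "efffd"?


Input: "efffd"
Checking substrings for palindromes:
  [1:4] "fff" (len 3) => palindrome
  [1:3] "ff" (len 2) => palindrome
  [2:4] "ff" (len 2) => palindrome
Longest palindromic substring: "fff" with length 3

3


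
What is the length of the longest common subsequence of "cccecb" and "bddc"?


LCS of "cccecb" and "bddc"
DP table:
           b    d    d    c
      0    0    0    0    0
  c   0    0    0    0    1
  c   0    0    0    0    1
  c   0    0    0    0    1
  e   0    0    0    0    1
  c   0    0    0    0    1
  b   0    1    1    1    1
LCS length = dp[6][4] = 1

1


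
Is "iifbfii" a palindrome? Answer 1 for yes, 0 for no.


Input: iifbfii
Reversed: iifbfii
  Compare pos 0 ('i') with pos 6 ('i'): match
  Compare pos 1 ('i') with pos 5 ('i'): match
  Compare pos 2 ('f') with pos 4 ('f'): match
Result: palindrome

1


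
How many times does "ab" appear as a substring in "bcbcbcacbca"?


Searching for "ab" in "bcbcbcacbca"
Scanning each position:
  Position 0: "bc" => no
  Position 1: "cb" => no
  Position 2: "bc" => no
  Position 3: "cb" => no
  Position 4: "bc" => no
  Position 5: "ca" => no
  Position 6: "ac" => no
  Position 7: "cb" => no
  Position 8: "bc" => no
  Position 9: "ca" => no
Total occurrences: 0

0


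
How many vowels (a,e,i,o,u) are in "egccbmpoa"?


Input: egccbmpoa
Checking each character:
  'e' at position 0: vowel (running total: 1)
  'g' at position 1: consonant
  'c' at position 2: consonant
  'c' at position 3: consonant
  'b' at position 4: consonant
  'm' at position 5: consonant
  'p' at position 6: consonant
  'o' at position 7: vowel (running total: 2)
  'a' at position 8: vowel (running total: 3)
Total vowels: 3

3


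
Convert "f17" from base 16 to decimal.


Input: "f17" in base 16
Positional expansion:
  Digit 'f' (value 15) x 16^2 = 3840
  Digit '1' (value 1) x 16^1 = 16
  Digit '7' (value 7) x 16^0 = 7
Sum = 3863

3863


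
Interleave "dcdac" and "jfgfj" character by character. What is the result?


Interleaving "dcdac" and "jfgfj":
  Position 0: 'd' from first, 'j' from second => "dj"
  Position 1: 'c' from first, 'f' from second => "cf"
  Position 2: 'd' from first, 'g' from second => "dg"
  Position 3: 'a' from first, 'f' from second => "af"
  Position 4: 'c' from first, 'j' from second => "cj"
Result: djcfdgafcj

djcfdgafcj


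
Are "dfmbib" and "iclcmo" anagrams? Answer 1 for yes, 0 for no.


Strings: "dfmbib", "iclcmo"
Sorted first:  bbdfim
Sorted second: ccilmo
Differ at position 0: 'b' vs 'c' => not anagrams

0


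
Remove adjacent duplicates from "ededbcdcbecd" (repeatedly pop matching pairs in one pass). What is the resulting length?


Input: ededbcdcbecd
Stack-based adjacent duplicate removal:
  Read 'e': push. Stack: e
  Read 'd': push. Stack: ed
  Read 'e': push. Stack: ede
  Read 'd': push. Stack: eded
  Read 'b': push. Stack: ededb
  Read 'c': push. Stack: ededbc
  Read 'd': push. Stack: ededbcd
  Read 'c': push. Stack: ededbcdc
  Read 'b': push. Stack: ededbcdcb
  Read 'e': push. Stack: ededbcdcbe
  Read 'c': push. Stack: ededbcdcbec
  Read 'd': push. Stack: ededbcdcbecd
Final stack: "ededbcdcbecd" (length 12)

12


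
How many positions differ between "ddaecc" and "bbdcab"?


Comparing "ddaecc" and "bbdcab" position by position:
  Position 0: 'd' vs 'b' => DIFFER
  Position 1: 'd' vs 'b' => DIFFER
  Position 2: 'a' vs 'd' => DIFFER
  Position 3: 'e' vs 'c' => DIFFER
  Position 4: 'c' vs 'a' => DIFFER
  Position 5: 'c' vs 'b' => DIFFER
Positions that differ: 6

6


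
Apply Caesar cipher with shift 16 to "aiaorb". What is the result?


Caesar cipher: shift "aiaorb" by 16
  'a' (pos 0) + 16 = pos 16 = 'q'
  'i' (pos 8) + 16 = pos 24 = 'y'
  'a' (pos 0) + 16 = pos 16 = 'q'
  'o' (pos 14) + 16 = pos 4 = 'e'
  'r' (pos 17) + 16 = pos 7 = 'h'
  'b' (pos 1) + 16 = pos 17 = 'r'
Result: qyqehr

qyqehr


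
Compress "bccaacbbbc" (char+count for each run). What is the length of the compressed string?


Input: bccaacbbbc
Runs:
  'b' x 1 => "b1"
  'c' x 2 => "c2"
  'a' x 2 => "a2"
  'c' x 1 => "c1"
  'b' x 3 => "b3"
  'c' x 1 => "c1"
Compressed: "b1c2a2c1b3c1"
Compressed length: 12

12


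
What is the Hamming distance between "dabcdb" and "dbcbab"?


Comparing "dabcdb" and "dbcbab" position by position:
  Position 0: 'd' vs 'd' => same
  Position 1: 'a' vs 'b' => differ
  Position 2: 'b' vs 'c' => differ
  Position 3: 'c' vs 'b' => differ
  Position 4: 'd' vs 'a' => differ
  Position 5: 'b' vs 'b' => same
Total differences (Hamming distance): 4

4


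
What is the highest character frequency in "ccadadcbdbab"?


Input: ccadadcbdbab
Character counts:
  'a': 3
  'b': 3
  'c': 3
  'd': 3
Maximum frequency: 3

3


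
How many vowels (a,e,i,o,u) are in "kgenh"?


Input: kgenh
Checking each character:
  'k' at position 0: consonant
  'g' at position 1: consonant
  'e' at position 2: vowel (running total: 1)
  'n' at position 3: consonant
  'h' at position 4: consonant
Total vowels: 1

1


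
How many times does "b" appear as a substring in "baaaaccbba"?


Searching for "b" in "baaaaccbba"
Scanning each position:
  Position 0: "b" => MATCH
  Position 1: "a" => no
  Position 2: "a" => no
  Position 3: "a" => no
  Position 4: "a" => no
  Position 5: "c" => no
  Position 6: "c" => no
  Position 7: "b" => MATCH
  Position 8: "b" => MATCH
  Position 9: "a" => no
Total occurrences: 3

3


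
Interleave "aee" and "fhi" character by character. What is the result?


Interleaving "aee" and "fhi":
  Position 0: 'a' from first, 'f' from second => "af"
  Position 1: 'e' from first, 'h' from second => "eh"
  Position 2: 'e' from first, 'i' from second => "ei"
Result: afehei

afehei


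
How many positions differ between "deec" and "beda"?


Comparing "deec" and "beda" position by position:
  Position 0: 'd' vs 'b' => DIFFER
  Position 1: 'e' vs 'e' => same
  Position 2: 'e' vs 'd' => DIFFER
  Position 3: 'c' vs 'a' => DIFFER
Positions that differ: 3

3


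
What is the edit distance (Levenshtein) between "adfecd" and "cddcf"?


Computing edit distance: "adfecd" -> "cddcf"
DP table:
           c    d    d    c    f
      0    1    2    3    4    5
  a   1    1    2    3    4    5
  d   2    2    1    2    3    4
  f   3    3    2    2    3    3
  e   4    4    3    3    3    4
  c   5    4    4    4    3    4
  d   6    5    4    4    4    4
Edit distance = dp[6][5] = 4

4


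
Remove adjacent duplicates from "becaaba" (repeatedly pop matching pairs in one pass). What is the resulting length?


Input: becaaba
Stack-based adjacent duplicate removal:
  Read 'b': push. Stack: b
  Read 'e': push. Stack: be
  Read 'c': push. Stack: bec
  Read 'a': push. Stack: beca
  Read 'a': matches stack top 'a' => pop. Stack: bec
  Read 'b': push. Stack: becb
  Read 'a': push. Stack: becba
Final stack: "becba" (length 5)

5


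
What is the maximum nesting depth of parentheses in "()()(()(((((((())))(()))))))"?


Input: "()()(()(((((((())))(()))))))"
Tracking depth:
  Position 0 '(': depth becomes 1
  Position 1 ')': depth becomes 0
  Position 2 '(': depth becomes 1
  Position 3 ')': depth becomes 0
  Position 4 '(': depth becomes 1
  Position 5 '(': depth becomes 2
  Position 6 ')': depth becomes 1
  Position 7 '(': depth becomes 2
  Position 8 '(': depth becomes 3
  Position 9 '(': depth becomes 4
  Position 10 '(': depth becomes 5
  Position 11 '(': depth becomes 6
  Position 12 '(': depth becomes 7
  Position 13 '(': depth becomes 8
  Position 14 '(': depth becomes 9
  Position 15 ')': depth becomes 8
  Position 16 ')': depth becomes 7
  Position 17 ')': depth becomes 6
  Position 18 ')': depth becomes 5
  Position 19 '(': depth becomes 6
  Position 20 '(': depth becomes 7
  Position 21 ')': depth becomes 6
  Position 22 ')': depth becomes 5
  Position 23 ')': depth becomes 4
  Position 24 ')': depth becomes 3
  Position 25 ')': depth becomes 2
  Position 26 ')': depth becomes 1
  Position 27 ')': depth becomes 0
Maximum depth reached: 9

9


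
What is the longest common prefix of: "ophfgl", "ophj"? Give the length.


Words: ophfgl, ophj
  Position 0: all 'o' => match
  Position 1: all 'p' => match
  Position 2: all 'h' => match
  Position 3: ('f', 'j') => mismatch, stop
LCP = "oph" (length 3)

3


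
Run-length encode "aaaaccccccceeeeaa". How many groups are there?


Input: aaaaccccccceeeeaa
Scanning for consecutive runs:
  Group 1: 'a' x 4 (positions 0-3)
  Group 2: 'c' x 7 (positions 4-10)
  Group 3: 'e' x 4 (positions 11-14)
  Group 4: 'a' x 2 (positions 15-16)
Total groups: 4

4


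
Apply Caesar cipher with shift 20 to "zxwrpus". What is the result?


Caesar cipher: shift "zxwrpus" by 20
  'z' (pos 25) + 20 = pos 19 = 't'
  'x' (pos 23) + 20 = pos 17 = 'r'
  'w' (pos 22) + 20 = pos 16 = 'q'
  'r' (pos 17) + 20 = pos 11 = 'l'
  'p' (pos 15) + 20 = pos 9 = 'j'
  'u' (pos 20) + 20 = pos 14 = 'o'
  's' (pos 18) + 20 = pos 12 = 'm'
Result: trqljom

trqljom


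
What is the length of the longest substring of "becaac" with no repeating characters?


Input: "becaac"
Sliding window (track last position of each char):
  Position 0 ('b'): window [0,0] length 1 -- new best
  Position 1 ('e'): window [0,1] length 2 -- new best
  Position 2 ('c'): window [0,2] length 3 -- new best
  Position 3 ('a'): window [0,3] length 4 -- new best
  Position 4 ('a'): repeat (last at 3), move window start to 4
  Position 4 ('a'): window [4,4] length 1
  Position 5 ('c'): window [4,5] length 2
Longest substring with no repeats: "beca" with length 4

4


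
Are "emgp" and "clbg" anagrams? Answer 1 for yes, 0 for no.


Strings: "emgp", "clbg"
Sorted first:  egmp
Sorted second: bcgl
Differ at position 0: 'e' vs 'b' => not anagrams

0


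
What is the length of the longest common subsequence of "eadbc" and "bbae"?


LCS of "eadbc" and "bbae"
DP table:
           b    b    a    e
      0    0    0    0    0
  e   0    0    0    0    1
  a   0    0    0    1    1
  d   0    0    0    1    1
  b   0    1    1    1    1
  c   0    1    1    1    1
LCS length = dp[5][4] = 1

1


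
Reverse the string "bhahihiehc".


Input: bhahihiehc
Reading characters right to left:
  Position 9: 'c'
  Position 8: 'h'
  Position 7: 'e'
  Position 6: 'i'
  Position 5: 'h'
  Position 4: 'i'
  Position 3: 'h'
  Position 2: 'a'
  Position 1: 'h'
  Position 0: 'b'
Reversed: cheihihahb

cheihihahb


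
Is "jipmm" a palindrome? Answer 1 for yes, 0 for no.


Input: jipmm
Reversed: mmpij
  Compare pos 0 ('j') with pos 4 ('m'): MISMATCH
  Compare pos 1 ('i') with pos 3 ('m'): MISMATCH
Result: not a palindrome

0


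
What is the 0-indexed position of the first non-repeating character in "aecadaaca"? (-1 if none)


Input: aecadaaca
Character frequencies:
  'a': 5
  'c': 2
  'd': 1
  'e': 1
Scanning left to right for freq == 1:
  Position 0 ('a'): freq=5, skip
  Position 1 ('e'): unique! => answer = 1

1


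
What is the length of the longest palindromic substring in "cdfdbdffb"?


Input: "cdfdbdffb"
Checking substrings for palindromes:
  [2:7] "fdbdf" (len 5) => palindrome
  [1:4] "dfd" (len 3) => palindrome
  [3:6] "dbd" (len 3) => palindrome
  [6:8] "ff" (len 2) => palindrome
Longest palindromic substring: "fdbdf" with length 5

5


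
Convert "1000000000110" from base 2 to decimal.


Input: "1000000000110" in base 2
Positional expansion:
  Digit '1' (value 1) x 2^12 = 4096
  Digit '0' (value 0) x 2^11 = 0
  Digit '0' (value 0) x 2^10 = 0
  Digit '0' (value 0) x 2^9 = 0
  Digit '0' (value 0) x 2^8 = 0
  Digit '0' (value 0) x 2^7 = 0
  Digit '0' (value 0) x 2^6 = 0
  Digit '0' (value 0) x 2^5 = 0
  Digit '0' (value 0) x 2^4 = 0
  Digit '0' (value 0) x 2^3 = 0
  Digit '1' (value 1) x 2^2 = 4
  Digit '1' (value 1) x 2^1 = 2
  Digit '0' (value 0) x 2^0 = 0
Sum = 4102

4102


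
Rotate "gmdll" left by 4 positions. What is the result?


Input: "gmdll", rotate left by 4
First 4 characters: "gmdl"
Remaining characters: "l"
Concatenate remaining + first: "l" + "gmdl" = "lgmdl"

lgmdl


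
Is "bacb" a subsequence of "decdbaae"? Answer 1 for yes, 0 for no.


Check if "bacb" is a subsequence of "decdbaae"
Greedy scan:
  Position 0 ('d'): no match needed
  Position 1 ('e'): no match needed
  Position 2 ('c'): no match needed
  Position 3 ('d'): no match needed
  Position 4 ('b'): matches sub[0] = 'b'
  Position 5 ('a'): matches sub[1] = 'a'
  Position 6 ('a'): no match needed
  Position 7 ('e'): no match needed
Only matched 2/4 characters => not a subsequence

0


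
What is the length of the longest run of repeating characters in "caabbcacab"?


Input: "caabbcacab"
Scanning for longest run:
  Position 1 ('a'): new char, reset run to 1
  Position 2 ('a'): continues run of 'a', length=2
  Position 3 ('b'): new char, reset run to 1
  Position 4 ('b'): continues run of 'b', length=2
  Position 5 ('c'): new char, reset run to 1
  Position 6 ('a'): new char, reset run to 1
  Position 7 ('c'): new char, reset run to 1
  Position 8 ('a'): new char, reset run to 1
  Position 9 ('b'): new char, reset run to 1
Longest run: 'a' with length 2

2


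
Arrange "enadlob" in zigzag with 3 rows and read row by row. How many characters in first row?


Zigzag "enadlob" into 3 rows:
Placing characters:
  'e' => row 0
  'n' => row 1
  'a' => row 2
  'd' => row 1
  'l' => row 0
  'o' => row 1
  'b' => row 2
Rows:
  Row 0: "el"
  Row 1: "ndo"
  Row 2: "ab"
First row length: 2

2


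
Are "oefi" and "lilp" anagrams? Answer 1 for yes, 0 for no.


Strings: "oefi", "lilp"
Sorted first:  efio
Sorted second: illp
Differ at position 0: 'e' vs 'i' => not anagrams

0


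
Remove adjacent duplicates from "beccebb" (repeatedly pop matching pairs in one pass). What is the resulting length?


Input: beccebb
Stack-based adjacent duplicate removal:
  Read 'b': push. Stack: b
  Read 'e': push. Stack: be
  Read 'c': push. Stack: bec
  Read 'c': matches stack top 'c' => pop. Stack: be
  Read 'e': matches stack top 'e' => pop. Stack: b
  Read 'b': matches stack top 'b' => pop. Stack: (empty)
  Read 'b': push. Stack: b
Final stack: "b" (length 1)

1


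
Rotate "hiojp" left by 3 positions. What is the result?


Input: "hiojp", rotate left by 3
First 3 characters: "hio"
Remaining characters: "jp"
Concatenate remaining + first: "jp" + "hio" = "jphio"

jphio


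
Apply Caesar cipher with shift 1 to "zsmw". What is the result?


Caesar cipher: shift "zsmw" by 1
  'z' (pos 25) + 1 = pos 0 = 'a'
  's' (pos 18) + 1 = pos 19 = 't'
  'm' (pos 12) + 1 = pos 13 = 'n'
  'w' (pos 22) + 1 = pos 23 = 'x'
Result: atnx

atnx


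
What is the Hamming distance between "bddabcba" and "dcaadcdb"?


Comparing "bddabcba" and "dcaadcdb" position by position:
  Position 0: 'b' vs 'd' => differ
  Position 1: 'd' vs 'c' => differ
  Position 2: 'd' vs 'a' => differ
  Position 3: 'a' vs 'a' => same
  Position 4: 'b' vs 'd' => differ
  Position 5: 'c' vs 'c' => same
  Position 6: 'b' vs 'd' => differ
  Position 7: 'a' vs 'b' => differ
Total differences (Hamming distance): 6

6


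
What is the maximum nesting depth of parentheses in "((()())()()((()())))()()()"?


Input: "((()())()()((()())))()()()"
Tracking depth:
  Position 0 '(': depth becomes 1
  Position 1 '(': depth becomes 2
  Position 2 '(': depth becomes 3
  Position 3 ')': depth becomes 2
  Position 4 '(': depth becomes 3
  Position 5 ')': depth becomes 2
  Position 6 ')': depth becomes 1
  Position 7 '(': depth becomes 2
  Position 8 ')': depth becomes 1
  Position 9 '(': depth becomes 2
  Position 10 ')': depth becomes 1
  Position 11 '(': depth becomes 2
  Position 12 '(': depth becomes 3
  Position 13 '(': depth becomes 4
  Position 14 ')': depth becomes 3
  Position 15 '(': depth becomes 4
  Position 16 ')': depth becomes 3
  Position 17 ')': depth becomes 2
  Position 18 ')': depth becomes 1
  Position 19 ')': depth becomes 0
  Position 20 '(': depth becomes 1
  Position 21 ')': depth becomes 0
  Position 22 '(': depth becomes 1
  Position 23 ')': depth becomes 0
  Position 24 '(': depth becomes 1
  Position 25 ')': depth becomes 0
Maximum depth reached: 4

4


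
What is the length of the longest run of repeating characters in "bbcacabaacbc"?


Input: "bbcacabaacbc"
Scanning for longest run:
  Position 1 ('b'): continues run of 'b', length=2
  Position 2 ('c'): new char, reset run to 1
  Position 3 ('a'): new char, reset run to 1
  Position 4 ('c'): new char, reset run to 1
  Position 5 ('a'): new char, reset run to 1
  Position 6 ('b'): new char, reset run to 1
  Position 7 ('a'): new char, reset run to 1
  Position 8 ('a'): continues run of 'a', length=2
  Position 9 ('c'): new char, reset run to 1
  Position 10 ('b'): new char, reset run to 1
  Position 11 ('c'): new char, reset run to 1
Longest run: 'b' with length 2

2


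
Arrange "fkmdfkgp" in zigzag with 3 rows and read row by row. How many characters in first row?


Zigzag "fkmdfkgp" into 3 rows:
Placing characters:
  'f' => row 0
  'k' => row 1
  'm' => row 2
  'd' => row 1
  'f' => row 0
  'k' => row 1
  'g' => row 2
  'p' => row 1
Rows:
  Row 0: "ff"
  Row 1: "kdkp"
  Row 2: "mg"
First row length: 2

2


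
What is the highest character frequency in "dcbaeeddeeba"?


Input: dcbaeeddeeba
Character counts:
  'a': 2
  'b': 2
  'c': 1
  'd': 3
  'e': 4
Maximum frequency: 4

4


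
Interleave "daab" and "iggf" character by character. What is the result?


Interleaving "daab" and "iggf":
  Position 0: 'd' from first, 'i' from second => "di"
  Position 1: 'a' from first, 'g' from second => "ag"
  Position 2: 'a' from first, 'g' from second => "ag"
  Position 3: 'b' from first, 'f' from second => "bf"
Result: diagagbf

diagagbf


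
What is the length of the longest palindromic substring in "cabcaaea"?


Input: "cabcaaea"
Checking substrings for palindromes:
  [5:8] "aea" (len 3) => palindrome
  [4:6] "aa" (len 2) => palindrome
Longest palindromic substring: "aea" with length 3

3


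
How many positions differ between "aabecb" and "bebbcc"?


Comparing "aabecb" and "bebbcc" position by position:
  Position 0: 'a' vs 'b' => DIFFER
  Position 1: 'a' vs 'e' => DIFFER
  Position 2: 'b' vs 'b' => same
  Position 3: 'e' vs 'b' => DIFFER
  Position 4: 'c' vs 'c' => same
  Position 5: 'b' vs 'c' => DIFFER
Positions that differ: 4

4


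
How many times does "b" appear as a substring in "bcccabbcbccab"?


Searching for "b" in "bcccabbcbccab"
Scanning each position:
  Position 0: "b" => MATCH
  Position 1: "c" => no
  Position 2: "c" => no
  Position 3: "c" => no
  Position 4: "a" => no
  Position 5: "b" => MATCH
  Position 6: "b" => MATCH
  Position 7: "c" => no
  Position 8: "b" => MATCH
  Position 9: "c" => no
  Position 10: "c" => no
  Position 11: "a" => no
  Position 12: "b" => MATCH
Total occurrences: 5

5


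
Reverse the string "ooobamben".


Input: ooobamben
Reading characters right to left:
  Position 8: 'n'
  Position 7: 'e'
  Position 6: 'b'
  Position 5: 'm'
  Position 4: 'a'
  Position 3: 'b'
  Position 2: 'o'
  Position 1: 'o'
  Position 0: 'o'
Reversed: nebmabooo

nebmabooo


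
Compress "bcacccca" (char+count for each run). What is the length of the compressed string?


Input: bcacccca
Runs:
  'b' x 1 => "b1"
  'c' x 1 => "c1"
  'a' x 1 => "a1"
  'c' x 4 => "c4"
  'a' x 1 => "a1"
Compressed: "b1c1a1c4a1"
Compressed length: 10

10


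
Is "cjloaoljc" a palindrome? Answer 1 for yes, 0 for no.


Input: cjloaoljc
Reversed: cjloaoljc
  Compare pos 0 ('c') with pos 8 ('c'): match
  Compare pos 1 ('j') with pos 7 ('j'): match
  Compare pos 2 ('l') with pos 6 ('l'): match
  Compare pos 3 ('o') with pos 5 ('o'): match
Result: palindrome

1


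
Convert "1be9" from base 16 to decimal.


Input: "1be9" in base 16
Positional expansion:
  Digit '1' (value 1) x 16^3 = 4096
  Digit 'b' (value 11) x 16^2 = 2816
  Digit 'e' (value 14) x 16^1 = 224
  Digit '9' (value 9) x 16^0 = 9
Sum = 7145

7145


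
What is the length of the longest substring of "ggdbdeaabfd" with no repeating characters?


Input: "ggdbdeaabfd"
Sliding window (track last position of each char):
  Position 0 ('g'): window [0,0] length 1 -- new best
  Position 1 ('g'): repeat (last at 0), move window start to 1
  Position 1 ('g'): window [1,1] length 1
  Position 2 ('d'): window [1,2] length 2 -- new best
  Position 3 ('b'): window [1,3] length 3 -- new best
  Position 4 ('d'): repeat (last at 2), move window start to 3
  Position 4 ('d'): window [3,4] length 2
  Position 5 ('e'): window [3,5] length 3
  Position 6 ('a'): window [3,6] length 4 -- new best
  Position 7 ('a'): repeat (last at 6), move window start to 7
  Position 7 ('a'): window [7,7] length 1
  Position 8 ('b'): window [7,8] length 2
  Position 9 ('f'): window [7,9] length 3
  Position 10 ('d'): window [7,10] length 4
Longest substring with no repeats: "bdea" with length 4

4


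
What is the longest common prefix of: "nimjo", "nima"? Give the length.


Words: nimjo, nima
  Position 0: all 'n' => match
  Position 1: all 'i' => match
  Position 2: all 'm' => match
  Position 3: ('j', 'a') => mismatch, stop
LCP = "nim" (length 3)

3


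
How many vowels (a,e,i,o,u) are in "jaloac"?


Input: jaloac
Checking each character:
  'j' at position 0: consonant
  'a' at position 1: vowel (running total: 1)
  'l' at position 2: consonant
  'o' at position 3: vowel (running total: 2)
  'a' at position 4: vowel (running total: 3)
  'c' at position 5: consonant
Total vowels: 3

3


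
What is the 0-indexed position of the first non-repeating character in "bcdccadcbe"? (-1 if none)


Input: bcdccadcbe
Character frequencies:
  'a': 1
  'b': 2
  'c': 4
  'd': 2
  'e': 1
Scanning left to right for freq == 1:
  Position 0 ('b'): freq=2, skip
  Position 1 ('c'): freq=4, skip
  Position 2 ('d'): freq=2, skip
  Position 3 ('c'): freq=4, skip
  Position 4 ('c'): freq=4, skip
  Position 5 ('a'): unique! => answer = 5

5


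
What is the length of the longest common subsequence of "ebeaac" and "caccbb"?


LCS of "ebeaac" and "caccbb"
DP table:
           c    a    c    c    b    b
      0    0    0    0    0    0    0
  e   0    0    0    0    0    0    0
  b   0    0    0    0    0    1    1
  e   0    0    0    0    0    1    1
  a   0    0    1    1    1    1    1
  a   0    0    1    1    1    1    1
  c   0    1    1    2    2    2    2
LCS length = dp[6][6] = 2

2


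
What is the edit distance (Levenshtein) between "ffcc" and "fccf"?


Computing edit distance: "ffcc" -> "fccf"
DP table:
           f    c    c    f
      0    1    2    3    4
  f   1    0    1    2    3
  f   2    1    1    2    2
  c   3    2    1    1    2
  c   4    3    2    1    2
Edit distance = dp[4][4] = 2

2


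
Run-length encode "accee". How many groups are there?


Input: accee
Scanning for consecutive runs:
  Group 1: 'a' x 1 (positions 0-0)
  Group 2: 'c' x 2 (positions 1-2)
  Group 3: 'e' x 2 (positions 3-4)
Total groups: 3

3


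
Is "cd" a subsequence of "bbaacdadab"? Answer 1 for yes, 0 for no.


Check if "cd" is a subsequence of "bbaacdadab"
Greedy scan:
  Position 0 ('b'): no match needed
  Position 1 ('b'): no match needed
  Position 2 ('a'): no match needed
  Position 3 ('a'): no match needed
  Position 4 ('c'): matches sub[0] = 'c'
  Position 5 ('d'): matches sub[1] = 'd'
  Position 6 ('a'): no match needed
  Position 7 ('d'): no match needed
  Position 8 ('a'): no match needed
  Position 9 ('b'): no match needed
All 2 characters matched => is a subsequence

1


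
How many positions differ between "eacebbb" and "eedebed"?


Comparing "eacebbb" and "eedebed" position by position:
  Position 0: 'e' vs 'e' => same
  Position 1: 'a' vs 'e' => DIFFER
  Position 2: 'c' vs 'd' => DIFFER
  Position 3: 'e' vs 'e' => same
  Position 4: 'b' vs 'b' => same
  Position 5: 'b' vs 'e' => DIFFER
  Position 6: 'b' vs 'd' => DIFFER
Positions that differ: 4

4


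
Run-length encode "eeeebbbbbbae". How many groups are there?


Input: eeeebbbbbbae
Scanning for consecutive runs:
  Group 1: 'e' x 4 (positions 0-3)
  Group 2: 'b' x 6 (positions 4-9)
  Group 3: 'a' x 1 (positions 10-10)
  Group 4: 'e' x 1 (positions 11-11)
Total groups: 4

4


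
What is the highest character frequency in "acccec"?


Input: acccec
Character counts:
  'a': 1
  'c': 4
  'e': 1
Maximum frequency: 4

4


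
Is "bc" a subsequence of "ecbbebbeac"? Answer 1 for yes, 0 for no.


Check if "bc" is a subsequence of "ecbbebbeac"
Greedy scan:
  Position 0 ('e'): no match needed
  Position 1 ('c'): no match needed
  Position 2 ('b'): matches sub[0] = 'b'
  Position 3 ('b'): no match needed
  Position 4 ('e'): no match needed
  Position 5 ('b'): no match needed
  Position 6 ('b'): no match needed
  Position 7 ('e'): no match needed
  Position 8 ('a'): no match needed
  Position 9 ('c'): matches sub[1] = 'c'
All 2 characters matched => is a subsequence

1


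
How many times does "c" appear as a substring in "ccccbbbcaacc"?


Searching for "c" in "ccccbbbcaacc"
Scanning each position:
  Position 0: "c" => MATCH
  Position 1: "c" => MATCH
  Position 2: "c" => MATCH
  Position 3: "c" => MATCH
  Position 4: "b" => no
  Position 5: "b" => no
  Position 6: "b" => no
  Position 7: "c" => MATCH
  Position 8: "a" => no
  Position 9: "a" => no
  Position 10: "c" => MATCH
  Position 11: "c" => MATCH
Total occurrences: 7

7


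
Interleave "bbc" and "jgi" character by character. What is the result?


Interleaving "bbc" and "jgi":
  Position 0: 'b' from first, 'j' from second => "bj"
  Position 1: 'b' from first, 'g' from second => "bg"
  Position 2: 'c' from first, 'i' from second => "ci"
Result: bjbgci

bjbgci


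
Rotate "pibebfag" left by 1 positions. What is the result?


Input: "pibebfag", rotate left by 1
First 1 characters: "p"
Remaining characters: "ibebfag"
Concatenate remaining + first: "ibebfag" + "p" = "ibebfagp"

ibebfagp


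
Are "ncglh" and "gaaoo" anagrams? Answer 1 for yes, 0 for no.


Strings: "ncglh", "gaaoo"
Sorted first:  cghln
Sorted second: aagoo
Differ at position 0: 'c' vs 'a' => not anagrams

0


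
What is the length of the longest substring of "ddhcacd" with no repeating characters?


Input: "ddhcacd"
Sliding window (track last position of each char):
  Position 0 ('d'): window [0,0] length 1 -- new best
  Position 1 ('d'): repeat (last at 0), move window start to 1
  Position 1 ('d'): window [1,1] length 1
  Position 2 ('h'): window [1,2] length 2 -- new best
  Position 3 ('c'): window [1,3] length 3 -- new best
  Position 4 ('a'): window [1,4] length 4 -- new best
  Position 5 ('c'): repeat (last at 3), move window start to 4
  Position 5 ('c'): window [4,5] length 2
  Position 6 ('d'): window [4,6] length 3
Longest substring with no repeats: "dhca" with length 4

4


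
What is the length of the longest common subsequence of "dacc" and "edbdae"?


LCS of "dacc" and "edbdae"
DP table:
           e    d    b    d    a    e
      0    0    0    0    0    0    0
  d   0    0    1    1    1    1    1
  a   0    0    1    1    1    2    2
  c   0    0    1    1    1    2    2
  c   0    0    1    1    1    2    2
LCS length = dp[4][6] = 2

2


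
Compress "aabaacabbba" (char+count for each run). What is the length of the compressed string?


Input: aabaacabbba
Runs:
  'a' x 2 => "a2"
  'b' x 1 => "b1"
  'a' x 2 => "a2"
  'c' x 1 => "c1"
  'a' x 1 => "a1"
  'b' x 3 => "b3"
  'a' x 1 => "a1"
Compressed: "a2b1a2c1a1b3a1"
Compressed length: 14

14


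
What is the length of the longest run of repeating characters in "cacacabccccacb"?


Input: "cacacabccccacb"
Scanning for longest run:
  Position 1 ('a'): new char, reset run to 1
  Position 2 ('c'): new char, reset run to 1
  Position 3 ('a'): new char, reset run to 1
  Position 4 ('c'): new char, reset run to 1
  Position 5 ('a'): new char, reset run to 1
  Position 6 ('b'): new char, reset run to 1
  Position 7 ('c'): new char, reset run to 1
  Position 8 ('c'): continues run of 'c', length=2
  Position 9 ('c'): continues run of 'c', length=3
  Position 10 ('c'): continues run of 'c', length=4
  Position 11 ('a'): new char, reset run to 1
  Position 12 ('c'): new char, reset run to 1
  Position 13 ('b'): new char, reset run to 1
Longest run: 'c' with length 4

4


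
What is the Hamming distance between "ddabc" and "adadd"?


Comparing "ddabc" and "adadd" position by position:
  Position 0: 'd' vs 'a' => differ
  Position 1: 'd' vs 'd' => same
  Position 2: 'a' vs 'a' => same
  Position 3: 'b' vs 'd' => differ
  Position 4: 'c' vs 'd' => differ
Total differences (Hamming distance): 3

3


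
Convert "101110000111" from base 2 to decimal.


Input: "101110000111" in base 2
Positional expansion:
  Digit '1' (value 1) x 2^11 = 2048
  Digit '0' (value 0) x 2^10 = 0
  Digit '1' (value 1) x 2^9 = 512
  Digit '1' (value 1) x 2^8 = 256
  Digit '1' (value 1) x 2^7 = 128
  Digit '0' (value 0) x 2^6 = 0
  Digit '0' (value 0) x 2^5 = 0
  Digit '0' (value 0) x 2^4 = 0
  Digit '0' (value 0) x 2^3 = 0
  Digit '1' (value 1) x 2^2 = 4
  Digit '1' (value 1) x 2^1 = 2
  Digit '1' (value 1) x 2^0 = 1
Sum = 2951

2951


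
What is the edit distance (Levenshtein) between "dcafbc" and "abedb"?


Computing edit distance: "dcafbc" -> "abedb"
DP table:
           a    b    e    d    b
      0    1    2    3    4    5
  d   1    1    2    3    3    4
  c   2    2    2    3    4    4
  a   3    2    3    3    4    5
  f   4    3    3    4    4    5
  b   5    4    3    4    5    4
  c   6    5    4    4    5    5
Edit distance = dp[6][5] = 5

5


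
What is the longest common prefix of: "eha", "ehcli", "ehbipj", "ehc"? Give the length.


Words: eha, ehcli, ehbipj, ehc
  Position 0: all 'e' => match
  Position 1: all 'h' => match
  Position 2: ('a', 'c', 'b', 'c') => mismatch, stop
LCP = "eh" (length 2)

2


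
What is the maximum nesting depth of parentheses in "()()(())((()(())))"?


Input: "()()(())((()(())))"
Tracking depth:
  Position 0 '(': depth becomes 1
  Position 1 ')': depth becomes 0
  Position 2 '(': depth becomes 1
  Position 3 ')': depth becomes 0
  Position 4 '(': depth becomes 1
  Position 5 '(': depth becomes 2
  Position 6 ')': depth becomes 1
  Position 7 ')': depth becomes 0
  Position 8 '(': depth becomes 1
  Position 9 '(': depth becomes 2
  Position 10 '(': depth becomes 3
  Position 11 ')': depth becomes 2
  Position 12 '(': depth becomes 3
  Position 13 '(': depth becomes 4
  Position 14 ')': depth becomes 3
  Position 15 ')': depth becomes 2
  Position 16 ')': depth becomes 1
  Position 17 ')': depth becomes 0
Maximum depth reached: 4

4


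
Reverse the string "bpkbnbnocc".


Input: bpkbnbnocc
Reading characters right to left:
  Position 9: 'c'
  Position 8: 'c'
  Position 7: 'o'
  Position 6: 'n'
  Position 5: 'b'
  Position 4: 'n'
  Position 3: 'b'
  Position 2: 'k'
  Position 1: 'p'
  Position 0: 'b'
Reversed: cconbnbkpb

cconbnbkpb


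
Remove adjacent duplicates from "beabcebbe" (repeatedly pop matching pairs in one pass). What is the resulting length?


Input: beabcebbe
Stack-based adjacent duplicate removal:
  Read 'b': push. Stack: b
  Read 'e': push. Stack: be
  Read 'a': push. Stack: bea
  Read 'b': push. Stack: beab
  Read 'c': push. Stack: beabc
  Read 'e': push. Stack: beabce
  Read 'b': push. Stack: beabceb
  Read 'b': matches stack top 'b' => pop. Stack: beabce
  Read 'e': matches stack top 'e' => pop. Stack: beabc
Final stack: "beabc" (length 5)

5


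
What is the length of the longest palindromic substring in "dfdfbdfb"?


Input: "dfdfbdfb"
Checking substrings for palindromes:
  [0:3] "dfd" (len 3) => palindrome
  [1:4] "fdf" (len 3) => palindrome
Longest palindromic substring: "dfd" with length 3

3


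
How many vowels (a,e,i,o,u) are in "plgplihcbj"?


Input: plgplihcbj
Checking each character:
  'p' at position 0: consonant
  'l' at position 1: consonant
  'g' at position 2: consonant
  'p' at position 3: consonant
  'l' at position 4: consonant
  'i' at position 5: vowel (running total: 1)
  'h' at position 6: consonant
  'c' at position 7: consonant
  'b' at position 8: consonant
  'j' at position 9: consonant
Total vowels: 1

1


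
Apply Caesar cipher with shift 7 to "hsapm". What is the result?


Caesar cipher: shift "hsapm" by 7
  'h' (pos 7) + 7 = pos 14 = 'o'
  's' (pos 18) + 7 = pos 25 = 'z'
  'a' (pos 0) + 7 = pos 7 = 'h'
  'p' (pos 15) + 7 = pos 22 = 'w'
  'm' (pos 12) + 7 = pos 19 = 't'
Result: ozhwt

ozhwt


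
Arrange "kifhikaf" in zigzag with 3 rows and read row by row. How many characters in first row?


Zigzag "kifhikaf" into 3 rows:
Placing characters:
  'k' => row 0
  'i' => row 1
  'f' => row 2
  'h' => row 1
  'i' => row 0
  'k' => row 1
  'a' => row 2
  'f' => row 1
Rows:
  Row 0: "ki"
  Row 1: "ihkf"
  Row 2: "fa"
First row length: 2

2


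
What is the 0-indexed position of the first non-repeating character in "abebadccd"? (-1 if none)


Input: abebadccd
Character frequencies:
  'a': 2
  'b': 2
  'c': 2
  'd': 2
  'e': 1
Scanning left to right for freq == 1:
  Position 0 ('a'): freq=2, skip
  Position 1 ('b'): freq=2, skip
  Position 2 ('e'): unique! => answer = 2

2


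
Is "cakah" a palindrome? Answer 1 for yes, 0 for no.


Input: cakah
Reversed: hakac
  Compare pos 0 ('c') with pos 4 ('h'): MISMATCH
  Compare pos 1 ('a') with pos 3 ('a'): match
Result: not a palindrome

0


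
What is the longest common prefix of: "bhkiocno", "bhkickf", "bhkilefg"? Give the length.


Words: bhkiocno, bhkickf, bhkilefg
  Position 0: all 'b' => match
  Position 1: all 'h' => match
  Position 2: all 'k' => match
  Position 3: all 'i' => match
  Position 4: ('o', 'c', 'l') => mismatch, stop
LCP = "bhki" (length 4)

4


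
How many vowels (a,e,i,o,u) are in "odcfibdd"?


Input: odcfibdd
Checking each character:
  'o' at position 0: vowel (running total: 1)
  'd' at position 1: consonant
  'c' at position 2: consonant
  'f' at position 3: consonant
  'i' at position 4: vowel (running total: 2)
  'b' at position 5: consonant
  'd' at position 6: consonant
  'd' at position 7: consonant
Total vowels: 2

2


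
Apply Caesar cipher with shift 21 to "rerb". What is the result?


Caesar cipher: shift "rerb" by 21
  'r' (pos 17) + 21 = pos 12 = 'm'
  'e' (pos 4) + 21 = pos 25 = 'z'
  'r' (pos 17) + 21 = pos 12 = 'm'
  'b' (pos 1) + 21 = pos 22 = 'w'
Result: mzmw

mzmw


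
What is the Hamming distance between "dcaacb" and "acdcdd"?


Comparing "dcaacb" and "acdcdd" position by position:
  Position 0: 'd' vs 'a' => differ
  Position 1: 'c' vs 'c' => same
  Position 2: 'a' vs 'd' => differ
  Position 3: 'a' vs 'c' => differ
  Position 4: 'c' vs 'd' => differ
  Position 5: 'b' vs 'd' => differ
Total differences (Hamming distance): 5

5


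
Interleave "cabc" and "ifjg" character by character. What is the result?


Interleaving "cabc" and "ifjg":
  Position 0: 'c' from first, 'i' from second => "ci"
  Position 1: 'a' from first, 'f' from second => "af"
  Position 2: 'b' from first, 'j' from second => "bj"
  Position 3: 'c' from first, 'g' from second => "cg"
Result: ciafbjcg

ciafbjcg


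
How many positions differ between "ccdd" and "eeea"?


Comparing "ccdd" and "eeea" position by position:
  Position 0: 'c' vs 'e' => DIFFER
  Position 1: 'c' vs 'e' => DIFFER
  Position 2: 'd' vs 'e' => DIFFER
  Position 3: 'd' vs 'a' => DIFFER
Positions that differ: 4

4


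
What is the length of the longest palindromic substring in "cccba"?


Input: "cccba"
Checking substrings for palindromes:
  [0:3] "ccc" (len 3) => palindrome
  [0:2] "cc" (len 2) => palindrome
  [1:3] "cc" (len 2) => palindrome
Longest palindromic substring: "ccc" with length 3

3


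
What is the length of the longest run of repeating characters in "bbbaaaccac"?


Input: "bbbaaaccac"
Scanning for longest run:
  Position 1 ('b'): continues run of 'b', length=2
  Position 2 ('b'): continues run of 'b', length=3
  Position 3 ('a'): new char, reset run to 1
  Position 4 ('a'): continues run of 'a', length=2
  Position 5 ('a'): continues run of 'a', length=3
  Position 6 ('c'): new char, reset run to 1
  Position 7 ('c'): continues run of 'c', length=2
  Position 8 ('a'): new char, reset run to 1
  Position 9 ('c'): new char, reset run to 1
Longest run: 'b' with length 3

3


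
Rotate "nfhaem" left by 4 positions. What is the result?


Input: "nfhaem", rotate left by 4
First 4 characters: "nfha"
Remaining characters: "em"
Concatenate remaining + first: "em" + "nfha" = "emnfha"

emnfha


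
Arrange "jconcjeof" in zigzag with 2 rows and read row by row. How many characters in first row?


Zigzag "jconcjeof" into 2 rows:
Placing characters:
  'j' => row 0
  'c' => row 1
  'o' => row 0
  'n' => row 1
  'c' => row 0
  'j' => row 1
  'e' => row 0
  'o' => row 1
  'f' => row 0
Rows:
  Row 0: "jocef"
  Row 1: "cnjo"
First row length: 5

5


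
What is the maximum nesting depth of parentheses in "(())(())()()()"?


Input: "(())(())()()()"
Tracking depth:
  Position 0 '(': depth becomes 1
  Position 1 '(': depth becomes 2
  Position 2 ')': depth becomes 1
  Position 3 ')': depth becomes 0
  Position 4 '(': depth becomes 1
  Position 5 '(': depth becomes 2
  Position 6 ')': depth becomes 1
  Position 7 ')': depth becomes 0
  Position 8 '(': depth becomes 1
  Position 9 ')': depth becomes 0
  Position 10 '(': depth becomes 1
  Position 11 ')': depth becomes 0
  Position 12 '(': depth becomes 1
  Position 13 ')': depth becomes 0
Maximum depth reached: 2

2


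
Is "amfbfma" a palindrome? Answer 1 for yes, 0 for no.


Input: amfbfma
Reversed: amfbfma
  Compare pos 0 ('a') with pos 6 ('a'): match
  Compare pos 1 ('m') with pos 5 ('m'): match
  Compare pos 2 ('f') with pos 4 ('f'): match
Result: palindrome

1


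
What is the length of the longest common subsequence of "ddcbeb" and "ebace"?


LCS of "ddcbeb" and "ebace"
DP table:
           e    b    a    c    e
      0    0    0    0    0    0
  d   0    0    0    0    0    0
  d   0    0    0    0    0    0
  c   0    0    0    0    1    1
  b   0    0    1    1    1    1
  e   0    1    1    1    1    2
  b   0    1    2    2    2    2
LCS length = dp[6][5] = 2

2


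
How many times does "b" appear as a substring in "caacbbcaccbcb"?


Searching for "b" in "caacbbcaccbcb"
Scanning each position:
  Position 0: "c" => no
  Position 1: "a" => no
  Position 2: "a" => no
  Position 3: "c" => no
  Position 4: "b" => MATCH
  Position 5: "b" => MATCH
  Position 6: "c" => no
  Position 7: "a" => no
  Position 8: "c" => no
  Position 9: "c" => no
  Position 10: "b" => MATCH
  Position 11: "c" => no
  Position 12: "b" => MATCH
Total occurrences: 4

4


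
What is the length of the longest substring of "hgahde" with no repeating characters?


Input: "hgahde"
Sliding window (track last position of each char):
  Position 0 ('h'): window [0,0] length 1 -- new best
  Position 1 ('g'): window [0,1] length 2 -- new best
  Position 2 ('a'): window [0,2] length 3 -- new best
  Position 3 ('h'): repeat (last at 0), move window start to 1
  Position 3 ('h'): window [1,3] length 3
  Position 4 ('d'): window [1,4] length 4 -- new best
  Position 5 ('e'): window [1,5] length 5 -- new best
Longest substring with no repeats: "gahde" with length 5

5


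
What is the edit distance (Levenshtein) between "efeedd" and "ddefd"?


Computing edit distance: "efeedd" -> "ddefd"
DP table:
           d    d    e    f    d
      0    1    2    3    4    5
  e   1    1    2    2    3    4
  f   2    2    2    3    2    3
  e   3    3    3    2    3    3
  e   4    4    4    3    3    4
  d   5    4    4    4    4    3
  d   6    5    4    5    5    4
Edit distance = dp[6][5] = 4

4


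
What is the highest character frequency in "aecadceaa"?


Input: aecadceaa
Character counts:
  'a': 4
  'c': 2
  'd': 1
  'e': 2
Maximum frequency: 4

4


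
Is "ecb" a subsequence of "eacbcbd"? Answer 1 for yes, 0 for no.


Check if "ecb" is a subsequence of "eacbcbd"
Greedy scan:
  Position 0 ('e'): matches sub[0] = 'e'
  Position 1 ('a'): no match needed
  Position 2 ('c'): matches sub[1] = 'c'
  Position 3 ('b'): matches sub[2] = 'b'
  Position 4 ('c'): no match needed
  Position 5 ('b'): no match needed
  Position 6 ('d'): no match needed
All 3 characters matched => is a subsequence

1
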